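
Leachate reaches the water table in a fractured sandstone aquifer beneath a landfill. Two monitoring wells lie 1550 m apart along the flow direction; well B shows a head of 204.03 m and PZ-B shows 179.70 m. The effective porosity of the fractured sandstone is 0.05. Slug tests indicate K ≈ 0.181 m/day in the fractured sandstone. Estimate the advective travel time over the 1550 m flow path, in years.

74.7

Hydraulic gradient i = (204.03 − 179.70) / 1550 = 24.33 / 1550 = 0.01570.
Darcy flux q = K · i = 0.1810 × 0.01570 = 0.002841 m/day.
Seepage velocity v = q / n_e = 0.002841 / 0.05 = 0.05682 m/day.
Travel time t = L / v = 1550 / 0.05682 = 27278 days = 74.68 years.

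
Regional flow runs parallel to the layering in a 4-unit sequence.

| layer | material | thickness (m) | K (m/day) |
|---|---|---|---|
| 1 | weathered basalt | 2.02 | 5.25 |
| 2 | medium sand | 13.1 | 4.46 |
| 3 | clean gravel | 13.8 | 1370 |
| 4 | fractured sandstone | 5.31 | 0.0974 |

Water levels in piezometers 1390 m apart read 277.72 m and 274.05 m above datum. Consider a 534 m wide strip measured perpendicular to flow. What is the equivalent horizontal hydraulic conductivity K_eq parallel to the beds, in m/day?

Flow is parallel to layering, so each bed carries its own Darcy discharge and the transmissivities add.
Σ(K_i·b_i) = 5.25×2.02 + 4.46×13.1 + 1370×13.8 + 0.0974×5.31 = 18976 m²/day.
Total thickness b = 34.23 m, so K_eq = Σ(K_i·b_i)/b = 554.4 m/day.

554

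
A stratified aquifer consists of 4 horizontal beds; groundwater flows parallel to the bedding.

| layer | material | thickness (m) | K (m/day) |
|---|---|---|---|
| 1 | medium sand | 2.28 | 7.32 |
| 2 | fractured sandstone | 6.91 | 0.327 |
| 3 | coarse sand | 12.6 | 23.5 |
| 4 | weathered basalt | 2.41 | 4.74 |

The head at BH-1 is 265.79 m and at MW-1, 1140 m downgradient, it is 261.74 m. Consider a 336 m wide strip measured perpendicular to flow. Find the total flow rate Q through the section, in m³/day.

390

Flow is parallel to layering, so each bed carries its own Darcy discharge and the transmissivities add.
Σ(K_i·b_i) = 7.32×2.28 + 0.327×6.91 + 23.5×12.6 + 4.74×2.41 = 326.5 m²/day.
Hydraulic gradient i = (265.79 − 261.74) / 1140 = 4.05 / 1140 = 0.003553.
Q = Σ(K_i·b_i) · W · i = 326.5 × 336 × 0.003553 = 389.7 m³/day.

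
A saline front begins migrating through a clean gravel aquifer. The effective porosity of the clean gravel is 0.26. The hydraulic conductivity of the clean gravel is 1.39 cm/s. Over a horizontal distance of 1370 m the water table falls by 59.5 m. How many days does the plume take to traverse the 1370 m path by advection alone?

6.83

Convert K: 1.39 cm/s × 864 = 1201 m/day.
Hydraulic gradient i = Δh / L = 59.5 / 1370 = 0.04343.
Darcy flux q = K · i = 1201 × 0.04343 = 52.16 m/day.
Seepage velocity v = q / n_e = 52.16 / 0.26 = 200.6 m/day.
Travel time t = L / v = 1370 / 200.6 = 6.829 days.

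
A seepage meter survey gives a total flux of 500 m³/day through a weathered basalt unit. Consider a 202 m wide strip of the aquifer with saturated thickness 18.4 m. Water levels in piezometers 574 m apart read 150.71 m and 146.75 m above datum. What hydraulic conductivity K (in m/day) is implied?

19.5

Cross-sectional area A = 202 × 18.4 = 3717 m².
Hydraulic gradient i = (150.71 − 146.75) / 574 = 3.96 / 574 = 0.006899.
From Q = K·A·i, K = Q / (A·i) = 500 / (3717 × 0.006899) = 19.50 m/day.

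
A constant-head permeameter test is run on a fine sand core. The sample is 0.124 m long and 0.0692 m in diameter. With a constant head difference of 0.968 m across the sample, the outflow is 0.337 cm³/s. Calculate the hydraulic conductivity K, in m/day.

Cross-sectional area A = π·(d/2)² = π × (0.0692/2)² = 0.003761 m².
Convert discharge: 0.337 cm³/s = 3.370e-07 m³/s.
Darcy's law rearranged: K = Q·L / (A·Δh) = 3.370e-07 × 0.124 / (0.003761 × 0.968) = 1.148e-05 m/s = 0.9917 m/day.

0.992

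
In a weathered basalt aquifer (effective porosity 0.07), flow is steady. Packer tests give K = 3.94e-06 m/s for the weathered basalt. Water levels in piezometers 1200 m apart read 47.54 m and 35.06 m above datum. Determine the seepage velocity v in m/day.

Convert K: 3.94e-06 m/s × 86400 = 0.3404 m/day.
Hydraulic gradient i = (47.54 − 35.06) / 1200 = 12.48 / 1200 = 0.01040.
Darcy flux q = K · i = 0.3404 × 0.01040 = 0.003540 m/day.
Seepage velocity v = q / n_e = 0.003540 / 0.07 = 0.05058 m/day.

0.0506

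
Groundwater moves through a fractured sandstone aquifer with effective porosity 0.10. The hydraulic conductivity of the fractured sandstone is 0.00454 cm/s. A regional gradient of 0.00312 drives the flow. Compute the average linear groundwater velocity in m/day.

0.122

Convert K: 0.00454 cm/s × 864 = 3.923 m/day.
Hydraulic gradient i = 0.00312.
Darcy flux q = K · i = 3.923 × 0.003120 = 0.01224 m/day.
Seepage velocity v = q / n_e = 0.01224 / 0.10 = 0.1224 m/day.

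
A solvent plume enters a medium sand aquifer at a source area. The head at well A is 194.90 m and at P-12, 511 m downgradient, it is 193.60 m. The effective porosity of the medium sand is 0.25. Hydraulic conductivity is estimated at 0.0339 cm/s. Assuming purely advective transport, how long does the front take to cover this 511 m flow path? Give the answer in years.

4.69

Convert K: 0.0339 cm/s × 864 = 29.29 m/day.
Hydraulic gradient i = (194.90 − 193.60) / 511 = 1.3 / 511 = 0.002544.
Darcy flux q = K · i = 29.29 × 0.002544 = 0.07451 m/day.
Seepage velocity v = q / n_e = 0.07451 / 0.25 = 0.2981 m/day.
Travel time t = L / v = 511 / 0.2981 = 1714 days = 4.694 years.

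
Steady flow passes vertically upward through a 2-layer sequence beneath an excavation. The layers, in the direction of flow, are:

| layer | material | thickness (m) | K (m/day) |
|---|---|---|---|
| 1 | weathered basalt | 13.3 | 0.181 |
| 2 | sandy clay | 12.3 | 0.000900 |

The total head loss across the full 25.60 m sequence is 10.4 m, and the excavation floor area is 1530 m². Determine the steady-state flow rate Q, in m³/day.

Flow is perpendicular to layering, so the layers act in series and the equivalent K is the thickness-weighted harmonic mean.
Total thickness L = 13.3 + 12.3 = 25.60 m.
Σ(b_i/K_i) = 13.3/0.181 + 12.3/0.000900 = 13740 d.
K_eq = L / Σ(b_i/K_i) = 25.60 / 13740 = 0.001863 m/day.
Q = K_eq · A · (Δh/L) = 0.001863 × 1530 × (10.4/25.60) = 1.158 m³/day.

1.16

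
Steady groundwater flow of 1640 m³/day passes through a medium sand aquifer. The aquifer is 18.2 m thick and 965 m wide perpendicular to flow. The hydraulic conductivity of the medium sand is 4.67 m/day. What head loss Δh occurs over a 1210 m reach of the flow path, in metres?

Cross-sectional area A = 965 × 18.2 = 17563 m².
From Q = K·A·i, i = Q / (K·A) = 1640 / (4.670 × 17563) = 0.02000.
Head loss Δh = i · L = 0.02000 × 1210 = 24.19 m.

24.2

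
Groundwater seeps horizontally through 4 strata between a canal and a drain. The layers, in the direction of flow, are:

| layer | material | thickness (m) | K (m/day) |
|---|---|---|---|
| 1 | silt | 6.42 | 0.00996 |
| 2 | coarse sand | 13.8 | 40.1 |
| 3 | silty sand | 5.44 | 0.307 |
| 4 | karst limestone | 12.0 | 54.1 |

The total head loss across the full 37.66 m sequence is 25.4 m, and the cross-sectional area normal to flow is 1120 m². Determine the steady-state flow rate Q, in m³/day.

Flow is perpendicular to layering, so the layers act in series and the equivalent K is the thickness-weighted harmonic mean.
Total thickness L = 6.42 + 13.8 + 5.44 + 12.0 = 37.66 m.
Σ(b_i/K_i) = 6.42/0.00996 + 13.8/40.1 + 5.44/0.307 + 12.0/54.1 = 662.9 d.
K_eq = L / Σ(b_i/K_i) = 37.66 / 662.9 = 0.05681 m/day.
Q = K_eq · A · (Δh/L) = 0.05681 × 1120 × (25.4/37.66) = 42.92 m³/day.

42.9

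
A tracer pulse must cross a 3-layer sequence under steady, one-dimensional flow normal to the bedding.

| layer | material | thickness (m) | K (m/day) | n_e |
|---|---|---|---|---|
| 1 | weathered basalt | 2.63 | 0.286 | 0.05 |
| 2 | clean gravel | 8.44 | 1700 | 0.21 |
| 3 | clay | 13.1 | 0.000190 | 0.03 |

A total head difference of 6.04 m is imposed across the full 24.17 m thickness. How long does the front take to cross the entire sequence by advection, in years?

With flow normal to the layers, continuity requires the same specific discharge q through every layer.
Σ(b_i/K_i) = 2.63/0.286 + 8.44/1700 + 13.1/0.000190 = 68957 d.
q = Δh / Σ(b_i/K_i) = 6.04 / 68957 = 8.759e-05 m/day.
In each layer the seepage velocity is v_i = q/n_i, so the layer transit time is t_i = b_i·n_i / q:
  layer 1 (weathered basalt): t_1 = 2.63 × 0.05 / 8.759e-05 = 1501 d
  layer 2 (clean gravel): t_2 = 8.44 × 0.21 / 8.759e-05 = 20235 d
  layer 3 (clay): t_3 = 13.1 × 0.03 / 8.759e-05 = 4487 d
Total t = Σ t_i = 26223 days = 71.79 years.

71.8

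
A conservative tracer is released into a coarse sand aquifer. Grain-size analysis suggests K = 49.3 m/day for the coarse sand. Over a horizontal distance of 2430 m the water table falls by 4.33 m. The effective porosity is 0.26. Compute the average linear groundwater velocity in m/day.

0.338

Hydraulic gradient i = Δh / L = 4.33 / 2430 = 0.001782.
Darcy flux q = K · i = 49.30 × 0.001782 = 0.08785 m/day.
Seepage velocity v = q / n_e = 0.08785 / 0.26 = 0.3379 m/day.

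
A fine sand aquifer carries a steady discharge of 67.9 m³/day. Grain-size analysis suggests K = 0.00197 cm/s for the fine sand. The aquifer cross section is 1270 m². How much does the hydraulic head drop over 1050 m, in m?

33.0

Convert K: 0.00197 cm/s × 864 = 1.702 m/day.
From Q = K·A·i, i = Q / (K·A) = 67.9 / (1.702 × 1270) = 0.03141.
Head loss Δh = i · L = 0.03141 × 1050 = 32.98 m.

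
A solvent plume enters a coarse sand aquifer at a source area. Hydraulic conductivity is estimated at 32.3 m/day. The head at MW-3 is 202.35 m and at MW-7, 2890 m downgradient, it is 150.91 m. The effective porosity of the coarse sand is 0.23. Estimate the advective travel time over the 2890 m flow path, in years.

Hydraulic gradient i = (202.35 − 150.91) / 2890 = 51.44 / 2890 = 0.01780.
Darcy flux q = K · i = 32.30 × 0.01780 = 0.5749 m/day.
Seepage velocity v = q / n_e = 0.5749 / 0.23 = 2.500 m/day.
Travel time t = L / v = 2890 / 2.500 = 1156 days = 3.165 years.

3.17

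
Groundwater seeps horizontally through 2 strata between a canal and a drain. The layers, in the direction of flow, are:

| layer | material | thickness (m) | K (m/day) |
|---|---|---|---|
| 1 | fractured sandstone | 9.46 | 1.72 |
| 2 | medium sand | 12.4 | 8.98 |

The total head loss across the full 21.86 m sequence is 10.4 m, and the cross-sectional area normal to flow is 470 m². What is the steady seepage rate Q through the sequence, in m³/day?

710

Flow is perpendicular to layering, so the layers act in series and the equivalent K is the thickness-weighted harmonic mean.
Total thickness L = 9.46 + 12.4 = 21.86 m.
Σ(b_i/K_i) = 9.46/1.72 + 12.4/8.98 = 6.881 d.
K_eq = L / Σ(b_i/K_i) = 21.86 / 6.881 = 3.177 m/day.
Q = K_eq · A · (Δh/L) = 3.177 × 470 × (10.4/21.86) = 710.4 m³/day.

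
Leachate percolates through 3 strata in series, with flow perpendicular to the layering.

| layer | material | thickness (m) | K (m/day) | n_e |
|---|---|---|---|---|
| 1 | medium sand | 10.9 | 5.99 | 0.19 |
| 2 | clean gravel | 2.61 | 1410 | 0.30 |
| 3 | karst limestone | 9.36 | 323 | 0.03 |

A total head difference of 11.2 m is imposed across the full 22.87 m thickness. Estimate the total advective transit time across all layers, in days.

0.518

With flow normal to the layers, continuity requires the same specific discharge q through every layer.
Σ(b_i/K_i) = 10.9/5.99 + 2.61/1410 + 9.36/323 = 1.851 d.
q = Δh / Σ(b_i/K_i) = 11.2 / 1.851 = 6.052 m/day.
In each layer the seepage velocity is v_i = q/n_i, so the layer transit time is t_i = b_i·n_i / q:
  layer 1 (medium sand): t_1 = 10.9 × 0.19 / 6.052 = 0.3422 d
  layer 2 (clean gravel): t_2 = 2.61 × 0.30 / 6.052 = 0.1294 d
  layer 3 (karst limestone): t_3 = 9.36 × 0.03 / 6.052 = 0.04640 d
Total t = Σ t_i = 0.5179 days.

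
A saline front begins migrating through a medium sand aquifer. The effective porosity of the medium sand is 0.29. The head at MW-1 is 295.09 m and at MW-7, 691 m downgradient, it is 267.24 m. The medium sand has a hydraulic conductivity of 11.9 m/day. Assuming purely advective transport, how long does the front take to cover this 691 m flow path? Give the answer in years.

Hydraulic gradient i = (295.09 − 267.24) / 691 = 27.85 / 691 = 0.04030.
Darcy flux q = K · i = 11.90 × 0.04030 = 0.4796 m/day.
Seepage velocity v = q / n_e = 0.4796 / 0.29 = 1.654 m/day.
Travel time t = L / v = 691 / 1.654 = 417.8 days = 1.144 years.

1.14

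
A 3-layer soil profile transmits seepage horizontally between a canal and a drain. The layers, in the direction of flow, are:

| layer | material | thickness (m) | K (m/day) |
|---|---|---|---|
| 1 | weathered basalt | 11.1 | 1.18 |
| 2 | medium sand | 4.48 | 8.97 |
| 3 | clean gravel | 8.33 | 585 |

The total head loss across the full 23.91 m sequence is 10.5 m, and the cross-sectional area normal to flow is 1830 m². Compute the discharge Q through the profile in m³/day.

Flow is perpendicular to layering, so the layers act in series and the equivalent K is the thickness-weighted harmonic mean.
Total thickness L = 11.1 + 4.48 + 8.33 = 23.91 m.
Σ(b_i/K_i) = 11.1/1.18 + 4.48/8.97 + 8.33/585 = 9.920 d.
K_eq = L / Σ(b_i/K_i) = 23.91 / 9.920 = 2.410 m/day.
Q = K_eq · A · (Δh/L) = 2.410 × 1830 × (10.5/23.91) = 1937 m³/day.

1940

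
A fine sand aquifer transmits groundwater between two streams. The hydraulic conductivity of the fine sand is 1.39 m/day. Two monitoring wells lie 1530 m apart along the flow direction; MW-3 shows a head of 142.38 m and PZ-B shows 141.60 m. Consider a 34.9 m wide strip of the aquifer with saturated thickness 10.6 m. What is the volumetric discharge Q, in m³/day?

Cross-sectional area A = 34.9 × 10.6 = 369.9 m².
Hydraulic gradient i = (142.38 − 141.60) / 1530 = 0.78 / 1530 = 0.0005098.
Darcy's law: Q = K · A · i = 1.390 × 369.9 × 0.0005098 = 0.2621 m³/day.

0.262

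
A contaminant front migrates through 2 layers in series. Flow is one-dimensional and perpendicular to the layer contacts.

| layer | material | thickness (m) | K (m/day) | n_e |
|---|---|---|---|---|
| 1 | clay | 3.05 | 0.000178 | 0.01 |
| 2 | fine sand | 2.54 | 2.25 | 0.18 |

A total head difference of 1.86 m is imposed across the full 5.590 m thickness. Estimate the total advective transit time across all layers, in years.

With flow normal to the layers, continuity requires the same specific discharge q through every layer.
Σ(b_i/K_i) = 3.05/0.000178 + 2.54/2.25 = 17136 d.
q = Δh / Σ(b_i/K_i) = 1.86 / 17136 = 0.0001085 m/day.
In each layer the seepage velocity is v_i = q/n_i, so the layer transit time is t_i = b_i·n_i / q:
  layer 1 (clay): t_1 = 3.05 × 0.01 / 0.0001085 = 281.0 d
  layer 2 (fine sand): t_2 = 2.54 × 0.18 / 0.0001085 = 4212 d
Total t = Σ t_i = 4493 days = 12.30 years.

12.3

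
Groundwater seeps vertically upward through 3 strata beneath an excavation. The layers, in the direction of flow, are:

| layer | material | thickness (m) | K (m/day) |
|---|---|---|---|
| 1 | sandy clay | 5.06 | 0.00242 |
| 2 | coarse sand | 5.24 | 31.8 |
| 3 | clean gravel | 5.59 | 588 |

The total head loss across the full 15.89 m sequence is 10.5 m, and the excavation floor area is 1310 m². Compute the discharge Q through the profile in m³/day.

Flow is perpendicular to layering, so the layers act in series and the equivalent K is the thickness-weighted harmonic mean.
Total thickness L = 5.06 + 5.24 + 5.59 = 15.89 m.
Σ(b_i/K_i) = 5.06/0.00242 + 5.24/31.8 + 5.59/588 = 2091 d.
K_eq = L / Σ(b_i/K_i) = 15.89 / 2091 = 0.007599 m/day.
Q = K_eq · A · (Δh/L) = 0.007599 × 1310 × (10.5/15.89) = 6.578 m³/day.

6.58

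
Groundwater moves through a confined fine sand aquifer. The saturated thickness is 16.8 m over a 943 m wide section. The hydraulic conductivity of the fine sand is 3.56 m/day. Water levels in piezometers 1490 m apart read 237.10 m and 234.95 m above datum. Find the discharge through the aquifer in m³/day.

Cross-sectional area A = 943 × 16.8 = 15842 m².
Hydraulic gradient i = (237.10 − 234.95) / 1490 = 2.15 / 1490 = 0.001443.
Darcy's law: Q = K · A · i = 3.560 × 15842 × 0.001443 = 81.38 m³/day.

81.4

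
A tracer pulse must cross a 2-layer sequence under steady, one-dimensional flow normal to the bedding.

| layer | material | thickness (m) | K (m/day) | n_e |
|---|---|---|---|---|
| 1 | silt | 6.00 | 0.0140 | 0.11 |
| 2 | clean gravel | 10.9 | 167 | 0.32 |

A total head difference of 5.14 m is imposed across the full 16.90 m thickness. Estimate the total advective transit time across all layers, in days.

346

With flow normal to the layers, continuity requires the same specific discharge q through every layer.
Σ(b_i/K_i) = 6.00/0.0140 + 10.9/167 = 428.6 d.
q = Δh / Σ(b_i/K_i) = 5.14 / 428.6 = 0.01199 m/day.
In each layer the seepage velocity is v_i = q/n_i, so the layer transit time is t_i = b_i·n_i / q:
  layer 1 (silt): t_1 = 6.00 × 0.11 / 0.01199 = 55.04 d
  layer 2 (clean gravel): t_2 = 10.9 × 0.32 / 0.01199 = 290.9 d
Total t = Σ t_i = 345.9 days.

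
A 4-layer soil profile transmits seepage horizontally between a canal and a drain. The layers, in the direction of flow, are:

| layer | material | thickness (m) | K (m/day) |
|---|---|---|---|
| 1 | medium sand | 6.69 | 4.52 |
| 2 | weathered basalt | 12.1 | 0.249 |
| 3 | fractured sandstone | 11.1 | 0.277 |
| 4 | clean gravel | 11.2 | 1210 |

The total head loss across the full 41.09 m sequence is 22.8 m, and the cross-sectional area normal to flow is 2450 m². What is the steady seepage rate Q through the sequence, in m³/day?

Flow is perpendicular to layering, so the layers act in series and the equivalent K is the thickness-weighted harmonic mean.
Total thickness L = 6.69 + 12.1 + 11.1 + 11.2 = 41.09 m.
Σ(b_i/K_i) = 6.69/4.52 + 12.1/0.249 + 11.1/0.277 + 11.2/1210 = 90.16 d.
K_eq = L / Σ(b_i/K_i) = 41.09 / 90.16 = 0.4558 m/day.
Q = K_eq · A · (Δh/L) = 0.4558 × 2450 × (22.8/41.09) = 619.6 m³/day.

620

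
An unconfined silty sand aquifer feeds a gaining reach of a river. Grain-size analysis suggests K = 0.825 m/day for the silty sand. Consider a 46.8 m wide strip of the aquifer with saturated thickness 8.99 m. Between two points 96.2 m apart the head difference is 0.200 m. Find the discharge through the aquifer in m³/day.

0.722

Cross-sectional area A = 46.8 × 8.99 = 420.7 m².
Hydraulic gradient i = Δh / L = 0.200 / 96.2 = 0.002079.
Darcy's law: Q = K · A · i = 0.8250 × 420.7 × 0.002079 = 0.7216 m³/day.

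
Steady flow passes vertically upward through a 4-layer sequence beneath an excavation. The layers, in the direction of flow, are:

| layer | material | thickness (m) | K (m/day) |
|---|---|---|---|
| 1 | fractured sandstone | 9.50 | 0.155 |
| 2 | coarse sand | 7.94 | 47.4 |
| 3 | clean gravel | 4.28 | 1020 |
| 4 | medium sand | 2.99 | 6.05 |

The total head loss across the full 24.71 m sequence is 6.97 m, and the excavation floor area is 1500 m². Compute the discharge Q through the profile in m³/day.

169

Flow is perpendicular to layering, so the layers act in series and the equivalent K is the thickness-weighted harmonic mean.
Total thickness L = 9.50 + 7.94 + 4.28 + 2.99 = 24.71 m.
Σ(b_i/K_i) = 9.50/0.155 + 7.94/47.4 + 4.28/1020 + 2.99/6.05 = 61.96 d.
K_eq = L / Σ(b_i/K_i) = 24.71 / 61.96 = 0.3988 m/day.
Q = K_eq · A · (Δh/L) = 0.3988 × 1500 × (6.97/24.71) = 168.7 m³/day.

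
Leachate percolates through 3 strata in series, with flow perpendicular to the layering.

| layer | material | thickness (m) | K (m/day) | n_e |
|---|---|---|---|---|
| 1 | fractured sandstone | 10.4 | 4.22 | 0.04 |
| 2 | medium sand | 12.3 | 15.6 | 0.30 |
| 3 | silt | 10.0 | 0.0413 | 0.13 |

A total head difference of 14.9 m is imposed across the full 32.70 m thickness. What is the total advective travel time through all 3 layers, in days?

89.0

With flow normal to the layers, continuity requires the same specific discharge q through every layer.
Σ(b_i/K_i) = 10.4/4.22 + 12.3/15.6 + 10.0/0.0413 = 245.4 d.
q = Δh / Σ(b_i/K_i) = 14.9 / 245.4 = 0.06072 m/day.
In each layer the seepage velocity is v_i = q/n_i, so the layer transit time is t_i = b_i·n_i / q:
  layer 1 (fractured sandstone): t_1 = 10.4 × 0.04 / 0.06072 = 6.851 d
  layer 2 (medium sand): t_2 = 12.3 × 0.30 / 0.06072 = 60.77 d
  layer 3 (silt): t_3 = 10.0 × 0.13 / 0.06072 = 21.41 d
Total t = Σ t_i = 89.03 days.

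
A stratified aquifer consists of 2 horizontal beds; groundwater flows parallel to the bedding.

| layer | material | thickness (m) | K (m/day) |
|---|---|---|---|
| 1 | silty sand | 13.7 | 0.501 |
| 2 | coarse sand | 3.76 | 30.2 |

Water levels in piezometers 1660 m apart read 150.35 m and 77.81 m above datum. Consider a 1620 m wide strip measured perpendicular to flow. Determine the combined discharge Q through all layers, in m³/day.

Flow is parallel to layering, so each bed carries its own Darcy discharge and the transmissivities add.
Σ(K_i·b_i) = 0.501×13.7 + 30.2×3.76 = 120.4 m²/day.
Hydraulic gradient i = (150.35 − 77.81) / 1660 = 72.54 / 1660 = 0.04370.
Q = Σ(K_i·b_i) · W · i = 120.4 × 1620 × 0.04370 = 8524 m³/day.

8520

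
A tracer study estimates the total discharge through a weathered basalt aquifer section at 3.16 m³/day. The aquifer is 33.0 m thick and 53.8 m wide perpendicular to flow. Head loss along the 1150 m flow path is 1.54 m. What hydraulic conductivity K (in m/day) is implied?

1.33

Cross-sectional area A = 53.8 × 33.0 = 1775 m².
Hydraulic gradient i = Δh / L = 1.54 / 1150 = 0.001339.
From Q = K·A·i, K = Q / (A·i) = 3.16 / (1775 × 0.001339) = 1.329 m/day.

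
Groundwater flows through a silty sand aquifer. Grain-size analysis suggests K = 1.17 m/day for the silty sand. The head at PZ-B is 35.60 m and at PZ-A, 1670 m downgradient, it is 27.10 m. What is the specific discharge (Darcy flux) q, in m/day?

Hydraulic gradient i = (35.60 − 27.10) / 1670 = 8.5 / 1670 = 0.005090.
Specific discharge q = K · i = 1.170 × 0.005090 = 0.005955 m/day.

0.00596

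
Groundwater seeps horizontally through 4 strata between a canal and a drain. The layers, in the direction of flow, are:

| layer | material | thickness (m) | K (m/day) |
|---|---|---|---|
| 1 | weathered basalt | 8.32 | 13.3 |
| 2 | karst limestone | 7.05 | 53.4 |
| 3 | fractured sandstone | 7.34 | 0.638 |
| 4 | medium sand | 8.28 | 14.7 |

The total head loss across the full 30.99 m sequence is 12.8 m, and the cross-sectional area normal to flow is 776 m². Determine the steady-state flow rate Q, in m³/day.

774

Flow is perpendicular to layering, so the layers act in series and the equivalent K is the thickness-weighted harmonic mean.
Total thickness L = 8.32 + 7.05 + 7.34 + 8.28 = 30.99 m.
Σ(b_i/K_i) = 8.32/13.3 + 7.05/53.4 + 7.34/0.638 + 8.28/14.7 = 12.83 d.
K_eq = L / Σ(b_i/K_i) = 30.99 / 12.83 = 2.416 m/day.
Q = K_eq · A · (Δh/L) = 2.416 × 776 × (12.8/30.99) = 774.5 m³/day.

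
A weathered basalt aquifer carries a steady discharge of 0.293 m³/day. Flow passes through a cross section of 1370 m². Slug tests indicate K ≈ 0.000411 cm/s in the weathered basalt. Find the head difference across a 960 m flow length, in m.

0.578

Convert K: 0.000411 cm/s × 864 = 0.3551 m/day.
From Q = K·A·i, i = Q / (K·A) = 0.293 / (0.3551 × 1370) = 0.0006023.
Head loss Δh = i · L = 0.0006023 × 960 = 0.5782 m.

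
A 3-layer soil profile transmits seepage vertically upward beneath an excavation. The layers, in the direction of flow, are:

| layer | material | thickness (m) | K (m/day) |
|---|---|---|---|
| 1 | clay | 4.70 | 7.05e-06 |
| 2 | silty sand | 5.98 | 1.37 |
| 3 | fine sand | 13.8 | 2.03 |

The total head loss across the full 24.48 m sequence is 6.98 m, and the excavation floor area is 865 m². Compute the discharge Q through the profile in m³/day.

Flow is perpendicular to layering, so the layers act in series and the equivalent K is the thickness-weighted harmonic mean.
Total thickness L = 4.70 + 5.98 + 13.8 = 24.48 m.
Σ(b_i/K_i) = 4.70/7.05e-06 + 5.98/1.37 + 13.8/2.03 = 6.667e+05 d.
K_eq = L / Σ(b_i/K_i) = 24.48 / 6.667e+05 = 3.672e-05 m/day.
Q = K_eq · A · (Δh/L) = 3.672e-05 × 865 × (6.98/24.48) = 0.009056 m³/day.

0.00906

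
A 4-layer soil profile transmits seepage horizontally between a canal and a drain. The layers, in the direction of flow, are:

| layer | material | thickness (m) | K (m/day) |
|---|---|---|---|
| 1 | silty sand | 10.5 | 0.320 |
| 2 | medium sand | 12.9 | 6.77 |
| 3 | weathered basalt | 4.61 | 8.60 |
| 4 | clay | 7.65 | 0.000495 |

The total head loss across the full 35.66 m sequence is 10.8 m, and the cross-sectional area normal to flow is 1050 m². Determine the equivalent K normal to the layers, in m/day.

Flow is perpendicular to layering, so the layers act in series and the equivalent K is the thickness-weighted harmonic mean.
Total thickness L = 10.5 + 12.9 + 4.61 + 7.65 = 35.66 m.
Σ(b_i/K_i) = 10.5/0.320 + 12.9/6.77 + 4.61/8.60 + 7.65/0.000495 = 15490 d.
K_eq = L / Σ(b_i/K_i) = 35.66 / 15490 = 0.002302 m/day.

0.00230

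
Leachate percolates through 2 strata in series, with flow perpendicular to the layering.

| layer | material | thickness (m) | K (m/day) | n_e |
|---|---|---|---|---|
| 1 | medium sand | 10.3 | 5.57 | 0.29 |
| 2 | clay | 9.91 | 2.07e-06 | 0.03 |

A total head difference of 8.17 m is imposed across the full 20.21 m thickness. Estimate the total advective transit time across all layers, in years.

With flow normal to the layers, continuity requires the same specific discharge q through every layer.
Σ(b_i/K_i) = 10.3/5.57 + 9.91/2.07e-06 = 4.787e+06 d.
q = Δh / Σ(b_i/K_i) = 8.17 / 4.787e+06 = 1.707e-06 m/day.
In each layer the seepage velocity is v_i = q/n_i, so the layer transit time is t_i = b_i·n_i / q:
  layer 1 (medium sand): t_1 = 10.3 × 0.29 / 1.707e-06 = 1.750e+06 d
  layer 2 (clay): t_2 = 9.91 × 0.03 / 1.707e-06 = 1.742e+05 d
Total t = Σ t_i = 1.925e+06 days = 5269 years.

5270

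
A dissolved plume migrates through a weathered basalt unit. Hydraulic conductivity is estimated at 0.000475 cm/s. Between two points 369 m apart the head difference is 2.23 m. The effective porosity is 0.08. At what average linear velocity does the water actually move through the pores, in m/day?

Convert K: 0.000475 cm/s × 864 = 0.4104 m/day.
Hydraulic gradient i = Δh / L = 2.23 / 369 = 0.006043.
Darcy flux q = K · i = 0.4104 × 0.006043 = 0.002480 m/day.
Seepage velocity v = q / n_e = 0.002480 / 0.08 = 0.03100 m/day.

0.0310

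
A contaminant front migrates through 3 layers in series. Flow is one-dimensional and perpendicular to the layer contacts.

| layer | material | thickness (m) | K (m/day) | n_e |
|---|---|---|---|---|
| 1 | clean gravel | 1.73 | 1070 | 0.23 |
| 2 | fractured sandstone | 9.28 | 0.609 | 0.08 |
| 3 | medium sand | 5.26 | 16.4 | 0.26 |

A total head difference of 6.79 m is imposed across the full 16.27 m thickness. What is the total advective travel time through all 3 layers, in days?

5.75

With flow normal to the layers, continuity requires the same specific discharge q through every layer.
Σ(b_i/K_i) = 1.73/1070 + 9.28/0.609 + 5.26/16.4 = 15.56 d.
q = Δh / Σ(b_i/K_i) = 6.79 / 15.56 = 0.4364 m/day.
In each layer the seepage velocity is v_i = q/n_i, so the layer transit time is t_i = b_i·n_i / q:
  layer 1 (clean gravel): t_1 = 1.73 × 0.23 / 0.4364 = 0.9119 d
  layer 2 (fractured sandstone): t_2 = 9.28 × 0.08 / 0.4364 = 1.701 d
  layer 3 (medium sand): t_3 = 5.26 × 0.26 / 0.4364 = 3.134 d
Total t = Σ t_i = 5.747 days.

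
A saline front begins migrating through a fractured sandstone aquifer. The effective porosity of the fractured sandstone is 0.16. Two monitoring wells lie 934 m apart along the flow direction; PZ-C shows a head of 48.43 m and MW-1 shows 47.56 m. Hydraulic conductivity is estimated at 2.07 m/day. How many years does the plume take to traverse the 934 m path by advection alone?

212

Hydraulic gradient i = (48.43 − 47.56) / 934 = 0.87 / 934 = 0.0009315.
Darcy flux q = K · i = 2.070 × 0.0009315 = 0.001928 m/day.
Seepage velocity v = q / n_e = 0.001928 / 0.16 = 0.01205 m/day.
Travel time t = L / v = 934 / 0.01205 = 77504 days = 212.2 years.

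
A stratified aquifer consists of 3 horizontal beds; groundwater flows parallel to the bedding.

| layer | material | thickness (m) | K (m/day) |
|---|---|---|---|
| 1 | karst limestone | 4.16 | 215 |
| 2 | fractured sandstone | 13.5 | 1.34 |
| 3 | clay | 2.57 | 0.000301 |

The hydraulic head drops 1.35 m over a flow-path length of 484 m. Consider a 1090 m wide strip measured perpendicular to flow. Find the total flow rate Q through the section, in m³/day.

2770

Flow is parallel to layering, so each bed carries its own Darcy discharge and the transmissivities add.
Σ(K_i·b_i) = 215×4.16 + 1.34×13.5 + 0.000301×2.57 = 912.5 m²/day.
Hydraulic gradient i = Δh / L = 1.35 / 484 = 0.002789.
Q = Σ(K_i·b_i) · W · i = 912.5 × 1090 × 0.002789 = 2774 m³/day.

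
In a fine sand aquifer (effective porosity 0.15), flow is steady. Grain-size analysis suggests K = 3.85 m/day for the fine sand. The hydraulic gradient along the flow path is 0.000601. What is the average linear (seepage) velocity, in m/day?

0.0154

Hydraulic gradient i = 0.000601.
Darcy flux q = K · i = 3.850 × 0.0006010 = 0.002314 m/day.
Seepage velocity v = q / n_e = 0.002314 / 0.15 = 0.01543 m/day.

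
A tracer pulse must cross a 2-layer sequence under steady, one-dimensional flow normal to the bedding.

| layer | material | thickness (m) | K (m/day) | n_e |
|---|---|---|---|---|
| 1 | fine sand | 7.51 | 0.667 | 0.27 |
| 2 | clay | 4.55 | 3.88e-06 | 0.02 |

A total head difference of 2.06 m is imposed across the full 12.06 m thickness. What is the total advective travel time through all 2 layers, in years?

3300

With flow normal to the layers, continuity requires the same specific discharge q through every layer.
Σ(b_i/K_i) = 7.51/0.667 + 4.55/3.88e-06 = 1.173e+06 d.
q = Δh / Σ(b_i/K_i) = 2.06 / 1.173e+06 = 1.757e-06 m/day.
In each layer the seepage velocity is v_i = q/n_i, so the layer transit time is t_i = b_i·n_i / q:
  layer 1 (fine sand): t_1 = 7.51 × 0.27 / 1.757e-06 = 1.154e+06 d
  layer 2 (clay): t_2 = 4.55 × 0.02 / 1.757e-06 = 51803 d
Total t = Σ t_i = 1.206e+06 days = 3302 years.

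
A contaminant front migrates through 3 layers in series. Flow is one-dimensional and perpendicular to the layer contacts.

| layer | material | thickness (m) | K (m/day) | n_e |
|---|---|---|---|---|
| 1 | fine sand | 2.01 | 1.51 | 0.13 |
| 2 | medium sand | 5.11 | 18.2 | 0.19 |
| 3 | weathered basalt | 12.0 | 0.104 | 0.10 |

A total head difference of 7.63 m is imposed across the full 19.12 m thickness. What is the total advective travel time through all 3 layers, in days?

37.3

With flow normal to the layers, continuity requires the same specific discharge q through every layer.
Σ(b_i/K_i) = 2.01/1.51 + 5.11/18.2 + 12.0/0.104 = 117.0 d.
q = Δh / Σ(b_i/K_i) = 7.63 / 117.0 = 0.06522 m/day.
In each layer the seepage velocity is v_i = q/n_i, so the layer transit time is t_i = b_i·n_i / q:
  layer 1 (fine sand): t_1 = 2.01 × 0.13 / 0.06522 = 4.007 d
  layer 2 (medium sand): t_2 = 5.11 × 0.19 / 0.06522 = 14.89 d
  layer 3 (weathered basalt): t_3 = 12.0 × 0.10 / 0.06522 = 18.40 d
Total t = Σ t_i = 37.29 days.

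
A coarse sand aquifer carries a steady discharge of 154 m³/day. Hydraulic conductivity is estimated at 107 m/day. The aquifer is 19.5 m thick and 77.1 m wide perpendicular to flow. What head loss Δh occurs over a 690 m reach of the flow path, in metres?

Cross-sectional area A = 77.1 × 19.5 = 1503 m².
From Q = K·A·i, i = Q / (K·A) = 154 / (107.0 × 1503) = 0.0009573.
Head loss Δh = i · L = 0.0009573 × 690 = 0.6605 m.

0.661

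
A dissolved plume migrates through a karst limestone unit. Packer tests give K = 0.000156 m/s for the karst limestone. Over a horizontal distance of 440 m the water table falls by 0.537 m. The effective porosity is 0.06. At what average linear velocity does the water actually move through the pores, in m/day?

Convert K: 0.000156 m/s × 86400 = 13.48 m/day.
Hydraulic gradient i = Δh / L = 0.537 / 440 = 0.001220.
Darcy flux q = K · i = 13.48 × 0.001220 = 0.01645 m/day.
Seepage velocity v = q / n_e = 0.01645 / 0.06 = 0.2742 m/day.

0.274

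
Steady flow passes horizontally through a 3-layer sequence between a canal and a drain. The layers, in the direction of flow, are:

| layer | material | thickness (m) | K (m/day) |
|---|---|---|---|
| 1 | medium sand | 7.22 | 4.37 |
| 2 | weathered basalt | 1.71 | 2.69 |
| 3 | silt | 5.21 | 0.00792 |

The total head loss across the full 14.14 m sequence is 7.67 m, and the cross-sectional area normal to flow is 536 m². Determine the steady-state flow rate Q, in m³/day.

6.23

Flow is perpendicular to layering, so the layers act in series and the equivalent K is the thickness-weighted harmonic mean.
Total thickness L = 7.22 + 1.71 + 5.21 = 14.14 m.
Σ(b_i/K_i) = 7.22/4.37 + 1.71/2.69 + 5.21/0.00792 = 660.1 d.
K_eq = L / Σ(b_i/K_i) = 14.14 / 660.1 = 0.02142 m/day.
Q = K_eq · A · (Δh/L) = 0.02142 × 536 × (7.67/14.14) = 6.228 m³/day.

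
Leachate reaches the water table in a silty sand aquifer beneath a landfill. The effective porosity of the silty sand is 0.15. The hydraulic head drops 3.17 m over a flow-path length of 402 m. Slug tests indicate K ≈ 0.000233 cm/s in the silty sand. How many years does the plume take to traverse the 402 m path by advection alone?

Convert K: 0.000233 cm/s × 864 = 0.2013 m/day.
Hydraulic gradient i = Δh / L = 3.17 / 402 = 0.007886.
Darcy flux q = K · i = 0.2013 × 0.007886 = 0.001587 m/day.
Seepage velocity v = q / n_e = 0.001587 / 0.15 = 0.01058 m/day.
Travel time t = L / v = 402 / 0.01058 = 37985 days = 104.0 years.

104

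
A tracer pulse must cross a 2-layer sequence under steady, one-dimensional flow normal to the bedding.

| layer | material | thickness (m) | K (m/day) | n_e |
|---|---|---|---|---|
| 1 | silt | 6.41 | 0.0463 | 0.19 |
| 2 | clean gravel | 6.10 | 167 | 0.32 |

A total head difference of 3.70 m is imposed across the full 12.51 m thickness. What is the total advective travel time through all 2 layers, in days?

With flow normal to the layers, continuity requires the same specific discharge q through every layer.
Σ(b_i/K_i) = 6.41/0.0463 + 6.10/167 = 138.5 d.
q = Δh / Σ(b_i/K_i) = 3.70 / 138.5 = 0.02672 m/day.
In each layer the seepage velocity is v_i = q/n_i, so the layer transit time is t_i = b_i·n_i / q:
  layer 1 (silt): t_1 = 6.41 × 0.19 / 0.02672 = 45.58 d
  layer 2 (clean gravel): t_2 = 6.10 × 0.32 / 0.02672 = 73.06 d
Total t = Σ t_i = 118.6 days.

119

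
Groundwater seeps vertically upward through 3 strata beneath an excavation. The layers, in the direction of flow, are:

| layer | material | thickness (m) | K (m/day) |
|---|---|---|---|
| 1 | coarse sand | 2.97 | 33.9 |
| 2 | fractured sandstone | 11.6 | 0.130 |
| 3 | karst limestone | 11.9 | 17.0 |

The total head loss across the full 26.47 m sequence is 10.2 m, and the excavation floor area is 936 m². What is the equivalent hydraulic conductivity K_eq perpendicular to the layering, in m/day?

0.294

Flow is perpendicular to layering, so the layers act in series and the equivalent K is the thickness-weighted harmonic mean.
Total thickness L = 2.97 + 11.6 + 11.9 = 26.47 m.
Σ(b_i/K_i) = 2.97/33.9 + 11.6/0.130 + 11.9/17.0 = 90.02 d.
K_eq = L / Σ(b_i/K_i) = 26.47 / 90.02 = 0.2941 m/day.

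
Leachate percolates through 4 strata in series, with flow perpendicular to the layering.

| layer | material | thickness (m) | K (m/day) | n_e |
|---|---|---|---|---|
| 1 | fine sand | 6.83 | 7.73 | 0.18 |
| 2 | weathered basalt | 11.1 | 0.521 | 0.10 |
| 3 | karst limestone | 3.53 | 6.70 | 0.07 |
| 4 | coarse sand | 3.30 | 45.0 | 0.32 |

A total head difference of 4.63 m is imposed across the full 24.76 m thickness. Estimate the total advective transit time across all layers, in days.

17.9

With flow normal to the layers, continuity requires the same specific discharge q through every layer.
Σ(b_i/K_i) = 6.83/7.73 + 11.1/0.521 + 3.53/6.70 + 3.30/45.0 = 22.79 d.
q = Δh / Σ(b_i/K_i) = 4.63 / 22.79 = 0.2032 m/day.
In each layer the seepage velocity is v_i = q/n_i, so the layer transit time is t_i = b_i·n_i / q:
  layer 1 (fine sand): t_1 = 6.83 × 0.18 / 0.2032 = 6.051 d
  layer 2 (weathered basalt): t_2 = 11.1 × 0.10 / 0.2032 = 5.463 d
  layer 3 (karst limestone): t_3 = 3.53 × 0.07 / 0.2032 = 1.216 d
  layer 4 (coarse sand): t_4 = 3.30 × 0.32 / 0.2032 = 5.198 d
Total t = Σ t_i = 17.93 days.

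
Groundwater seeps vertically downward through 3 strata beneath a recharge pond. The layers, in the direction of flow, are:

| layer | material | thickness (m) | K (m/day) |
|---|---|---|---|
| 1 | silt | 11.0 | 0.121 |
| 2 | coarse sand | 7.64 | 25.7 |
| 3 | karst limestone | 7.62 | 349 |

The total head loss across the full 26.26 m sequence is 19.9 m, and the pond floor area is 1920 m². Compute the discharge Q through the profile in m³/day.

Flow is perpendicular to layering, so the layers act in series and the equivalent K is the thickness-weighted harmonic mean.
Total thickness L = 11.0 + 7.64 + 7.62 = 26.26 m.
Σ(b_i/K_i) = 11.0/0.121 + 7.64/25.7 + 7.62/349 = 91.23 d.
K_eq = L / Σ(b_i/K_i) = 26.26 / 91.23 = 0.2878 m/day.
Q = K_eq · A · (Δh/L) = 0.2878 × 1920 × (19.9/26.26) = 418.8 m³/day.

419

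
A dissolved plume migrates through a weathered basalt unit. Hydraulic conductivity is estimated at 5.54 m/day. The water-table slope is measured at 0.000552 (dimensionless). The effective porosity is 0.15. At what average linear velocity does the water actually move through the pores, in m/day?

Hydraulic gradient i = 0.000552.
Darcy flux q = K · i = 5.540 × 0.0005520 = 0.003058 m/day.
Seepage velocity v = q / n_e = 0.003058 / 0.15 = 0.02039 m/day.

0.0204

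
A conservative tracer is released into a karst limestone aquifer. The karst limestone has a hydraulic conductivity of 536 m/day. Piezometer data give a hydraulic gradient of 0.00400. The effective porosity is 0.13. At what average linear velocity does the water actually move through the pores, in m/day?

16.5

Hydraulic gradient i = 0.00400.
Darcy flux q = K · i = 536.0 × 0.004000 = 2.144 m/day.
Seepage velocity v = q / n_e = 2.144 / 0.13 = 16.49 m/day.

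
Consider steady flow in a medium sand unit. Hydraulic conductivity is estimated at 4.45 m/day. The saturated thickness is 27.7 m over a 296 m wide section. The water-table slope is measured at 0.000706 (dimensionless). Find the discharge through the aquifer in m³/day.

25.8

Cross-sectional area A = 296 × 27.7 = 8199 m².
Hydraulic gradient i = 0.000706.
Darcy's law: Q = K · A · i = 4.450 × 8199 × 0.0007060 = 25.76 m³/day.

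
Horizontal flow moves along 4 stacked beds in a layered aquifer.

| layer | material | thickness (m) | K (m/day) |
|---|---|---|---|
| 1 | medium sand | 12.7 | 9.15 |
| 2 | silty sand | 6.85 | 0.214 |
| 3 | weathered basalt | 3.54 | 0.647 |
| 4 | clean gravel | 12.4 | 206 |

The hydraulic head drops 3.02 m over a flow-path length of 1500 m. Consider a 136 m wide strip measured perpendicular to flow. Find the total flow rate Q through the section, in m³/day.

732

Flow is parallel to layering, so each bed carries its own Darcy discharge and the transmissivities add.
Σ(K_i·b_i) = 9.15×12.7 + 0.214×6.85 + 0.647×3.54 + 206×12.4 = 2674 m²/day.
Hydraulic gradient i = Δh / L = 3.02 / 1500 = 0.002013.
Q = Σ(K_i·b_i) · W · i = 2674 × 136 × 0.002013 = 732.3 m³/day.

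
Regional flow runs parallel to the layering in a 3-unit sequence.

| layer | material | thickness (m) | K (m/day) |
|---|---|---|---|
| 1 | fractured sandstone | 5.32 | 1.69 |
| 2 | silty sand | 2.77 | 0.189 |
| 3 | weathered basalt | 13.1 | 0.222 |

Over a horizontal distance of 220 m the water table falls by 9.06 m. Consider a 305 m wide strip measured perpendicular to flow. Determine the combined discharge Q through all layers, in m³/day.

156

Flow is parallel to layering, so each bed carries its own Darcy discharge and the transmissivities add.
Σ(K_i·b_i) = 1.69×5.32 + 0.189×2.77 + 0.222×13.1 = 12.42 m²/day.
Hydraulic gradient i = Δh / L = 9.06 / 220 = 0.04118.
Q = Σ(K_i·b_i) · W · i = 12.42 × 305 × 0.04118 = 156.0 m³/day.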